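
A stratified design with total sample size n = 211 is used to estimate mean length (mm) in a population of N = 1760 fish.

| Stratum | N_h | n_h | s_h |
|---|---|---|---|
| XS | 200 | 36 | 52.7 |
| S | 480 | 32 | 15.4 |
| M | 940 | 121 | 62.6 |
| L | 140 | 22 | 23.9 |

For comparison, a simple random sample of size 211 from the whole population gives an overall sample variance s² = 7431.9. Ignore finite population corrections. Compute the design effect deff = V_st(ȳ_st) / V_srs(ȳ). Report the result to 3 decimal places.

V̂(ȳ_st) = Σ W_h² s_h²/n_h, with W_h = N_h/N and N = 1760:
  stratum XS: (200/1760)²·52.7²/36 = 0.996216
  stratum S: (480/1760)²·15.4²/32 = 0.55125
  stratum M: (940/1760)²·62.6²/121 = 9.23833
  stratum L: (140/1760)²·23.9²/22 = 0.164287
V_st = 10.9501
V_srs = s²/n = 7431.9/211 = 35.2223
deff = V_st / V_srs = 10.9501/35.2223 = 0.3109

deff ≈ 0.311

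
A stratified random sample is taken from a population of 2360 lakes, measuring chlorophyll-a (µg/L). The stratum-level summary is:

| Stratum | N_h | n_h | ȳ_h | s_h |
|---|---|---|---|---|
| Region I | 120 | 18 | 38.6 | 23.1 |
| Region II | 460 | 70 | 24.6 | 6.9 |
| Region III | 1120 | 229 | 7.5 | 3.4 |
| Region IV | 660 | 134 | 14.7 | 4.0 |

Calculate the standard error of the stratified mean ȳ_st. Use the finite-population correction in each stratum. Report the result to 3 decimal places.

SE(ȳ_st) ≈ 0.322

V̂(ȳ_st) = Σ W_h² (1 − n_h/N_h) s_h²/n_h, with W_h = N_h/N and N = 2360:
  stratum Region I: (120/2360)²·(1 − 18/120)·23.1²/18 = 0.0651492
  stratum Region II: (460/2360)²·(1 − 70/460)·6.9²/70 = 0.0219078
  stratum Region III: (1120/2360)²·(1 − 229/1120)·3.4²/229 = 0.0090447
  stratum Region IV: (660/2360)²·(1 − 134/660)·4.0²/134 = 0.00744253
V̂(ȳ_st) = 0.103544
SE(ȳ_st) = √0.103544 = 0.321783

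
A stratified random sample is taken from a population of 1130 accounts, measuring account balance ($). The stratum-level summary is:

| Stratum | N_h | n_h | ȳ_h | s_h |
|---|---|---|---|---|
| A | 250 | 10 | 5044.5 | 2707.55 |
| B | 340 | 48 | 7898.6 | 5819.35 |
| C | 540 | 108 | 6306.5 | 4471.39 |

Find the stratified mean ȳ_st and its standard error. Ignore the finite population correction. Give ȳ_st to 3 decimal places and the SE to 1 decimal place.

ȳ_st ≈ 6506.335, SE ≈ 376.9

ȳ_st = Σ W_h ȳ_h = (250·5044.5 + 340·7898.6 + 540·6306.5)/1130 = 6506.33540
V̂(ȳ_st) = Σ W_h² s_h²/n_h, with W_h = N_h/N and N = 1130:
  stratum A: (250/1130)²·2707.55²/10 = 35882
  stratum B: (340/1130)²·5819.35²/48 = 63871.7
  stratum C: (540/1130)²·4471.39²/108 = 42275.8
V̂(ȳ_st) = 142029
SE(ȳ_st) = √142029 = 376.868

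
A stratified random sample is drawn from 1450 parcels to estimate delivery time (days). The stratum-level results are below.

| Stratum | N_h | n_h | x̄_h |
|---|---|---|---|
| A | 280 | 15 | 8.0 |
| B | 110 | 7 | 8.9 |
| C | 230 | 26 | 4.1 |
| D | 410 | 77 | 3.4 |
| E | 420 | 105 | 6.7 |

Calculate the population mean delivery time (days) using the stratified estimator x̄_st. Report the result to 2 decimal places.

x̄_st ≈ 5.77

N = Σ N_h = 1450. Stratum weights W_h = N_h/N.
x̄_st = (280·8.0 + 110·8.9 + 230·4.1 + 410·3.4 + 420·6.7) / 1450 = 5.7724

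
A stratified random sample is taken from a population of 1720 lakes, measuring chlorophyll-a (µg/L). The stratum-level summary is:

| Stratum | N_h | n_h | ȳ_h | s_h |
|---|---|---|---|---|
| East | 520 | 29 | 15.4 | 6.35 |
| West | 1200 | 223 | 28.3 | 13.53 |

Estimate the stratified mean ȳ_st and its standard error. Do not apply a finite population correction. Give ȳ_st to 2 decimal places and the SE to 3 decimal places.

ȳ_st ≈ 24.40, SE ≈ 0.726

ȳ_st = Σ W_h ȳ_h = (520·15.4 + 1200·28.3)/1720 = 24.40000
V̂(ȳ_st) = Σ W_h² s_h²/n_h, with W_h = N_h/N and N = 1720:
  stratum East: (520/1720)²·6.35²/29 = 0.127086
  stratum West: (1200/1720)²·13.53²/223 = 0.399573
V̂(ȳ_st) = 0.52666
SE(ȳ_st) = √0.52666 = 0.725713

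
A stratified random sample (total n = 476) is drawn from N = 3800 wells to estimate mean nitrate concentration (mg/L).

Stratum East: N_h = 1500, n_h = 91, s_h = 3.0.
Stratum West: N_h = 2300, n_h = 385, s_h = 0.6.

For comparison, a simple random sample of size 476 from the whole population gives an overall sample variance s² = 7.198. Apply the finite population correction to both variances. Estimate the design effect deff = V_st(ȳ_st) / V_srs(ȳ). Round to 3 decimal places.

V̂(ȳ_st) = Σ W_h² (1 − n_h/N_h) s_h²/n_h, with W_h = N_h/N and N = 3800:
  stratum East: (1500/3800)²·(1 − 91/1500)·3.0²/91 = 0.0144756
  stratum West: (2300/3800)²·(1 − 385/2300)·0.6²/385 = 0.000285214
V_st = 0.0147608
V_srs = (1 − 476/3800)·7.198/476 = 0.0132276
deff = V_st / V_srs = 0.0147608/0.0132276 = 1.1159

deff ≈ 1.116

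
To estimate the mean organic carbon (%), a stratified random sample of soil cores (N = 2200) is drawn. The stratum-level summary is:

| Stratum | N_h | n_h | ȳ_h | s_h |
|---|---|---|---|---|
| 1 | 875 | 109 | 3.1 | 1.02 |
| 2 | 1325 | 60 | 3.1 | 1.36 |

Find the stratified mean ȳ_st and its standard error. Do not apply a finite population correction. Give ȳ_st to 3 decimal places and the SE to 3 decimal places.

ȳ_st ≈ 3.100, SE ≈ 0.113

ȳ_st = Σ W_h ȳ_h = (875·3.1 + 1325·3.1)/2200 = 3.10000
V̂(ȳ_st) = Σ W_h² s_h²/n_h, with W_h = N_h/N and N = 2200:
  stratum 1: (875/2200)²·1.02²/109 = 0.00150989
  stratum 2: (1325/2200)²·1.36²/60 = 0.0111818
V̂(ȳ_st) = 0.0126917
SE(ȳ_st) = √0.0126917 = 0.112658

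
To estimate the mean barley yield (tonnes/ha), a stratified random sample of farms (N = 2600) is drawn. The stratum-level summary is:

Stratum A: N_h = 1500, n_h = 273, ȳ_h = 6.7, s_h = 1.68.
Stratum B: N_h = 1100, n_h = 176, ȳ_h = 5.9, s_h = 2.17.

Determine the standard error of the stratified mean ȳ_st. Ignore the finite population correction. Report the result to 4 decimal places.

V̂(ȳ_st) = Σ W_h² s_h²/n_h, with W_h = N_h/N and N = 2600:
  stratum A: (1500/2600)²·1.68²/273 = 0.00344106
  stratum B: (1100/2600)²·2.17²/176 = 0.00478901
V̂(ȳ_st) = 0.00823006
SE(ȳ_st) = √0.00823006 = 0.0907197

SE(ȳ_st) ≈ 0.0907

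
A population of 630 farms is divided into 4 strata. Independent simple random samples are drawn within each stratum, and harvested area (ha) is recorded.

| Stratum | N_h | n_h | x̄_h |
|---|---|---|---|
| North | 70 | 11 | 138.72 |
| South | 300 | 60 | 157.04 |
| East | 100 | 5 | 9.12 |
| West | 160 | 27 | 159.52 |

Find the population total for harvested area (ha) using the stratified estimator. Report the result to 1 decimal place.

τ̂_st = Σ N_h x̄_h = 70·138.72 + 300·157.04 + 100·9.12 + 160·159.52 = 83257.6

τ̂_st ≈ 83257.6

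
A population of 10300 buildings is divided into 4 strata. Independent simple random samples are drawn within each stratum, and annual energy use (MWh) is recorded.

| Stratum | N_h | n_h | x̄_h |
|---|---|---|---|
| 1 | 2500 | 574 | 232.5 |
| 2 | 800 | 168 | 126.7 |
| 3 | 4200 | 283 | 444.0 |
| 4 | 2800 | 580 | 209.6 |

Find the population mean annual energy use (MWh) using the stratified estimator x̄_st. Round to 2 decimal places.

x̄_st ≈ 304.30

N = Σ N_h = 10300. Stratum weights W_h = N_h/N.
x̄_st = (2500·232.5 + 800·126.7 + 4200·444.0 + 2800·209.6) / 10300 = 304.3000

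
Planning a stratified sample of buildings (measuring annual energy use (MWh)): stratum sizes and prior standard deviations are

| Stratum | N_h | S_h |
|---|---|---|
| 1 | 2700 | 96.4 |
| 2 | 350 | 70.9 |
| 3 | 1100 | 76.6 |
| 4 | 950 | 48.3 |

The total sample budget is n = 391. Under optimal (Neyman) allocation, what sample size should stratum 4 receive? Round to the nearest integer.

Neyman allocation: n_h = n · N_h S_h / Σ N_i S_i, with n = 391.
  stratum 1: N_h·S_h = 2700·96.4 = 260280.00
  stratum 2: N_h·S_h = 350·70.9 = 24815.00
  stratum 3: N_h·S_h = 1100·76.6 = 84260.00
  stratum 4: N_h·S_h = 950·48.3 = 45885.00
Σ N_h S_h = 415240.00
n for stratum 4 = 391·45885.00/415240.00 = 43.206 → 43

43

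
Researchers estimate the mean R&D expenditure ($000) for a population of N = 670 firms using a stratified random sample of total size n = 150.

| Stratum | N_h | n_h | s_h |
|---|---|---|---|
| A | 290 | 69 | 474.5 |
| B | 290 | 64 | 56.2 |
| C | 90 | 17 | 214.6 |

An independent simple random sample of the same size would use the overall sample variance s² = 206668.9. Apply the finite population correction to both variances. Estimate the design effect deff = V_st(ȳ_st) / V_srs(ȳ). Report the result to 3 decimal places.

V̂(ȳ_st) = Σ W_h² (1 − n_h/N_h) s_h²/n_h, with W_h = N_h/N and N = 670:
  stratum A: (290/670)²·(1 − 69/290)·474.5²/69 = 465.869
  stratum B: (290/670)²·(1 − 64/290)·56.2²/64 = 7.20526
  stratum C: (90/670)²·(1 − 17/90)·214.6²/17 = 39.6485
V_st = 512.723
V_srs = (1 − 150/670)·206668.9/150 = 1069.33
deff = V_st / V_srs = 512.723/1069.33 = 0.4795

deff ≈ 0.479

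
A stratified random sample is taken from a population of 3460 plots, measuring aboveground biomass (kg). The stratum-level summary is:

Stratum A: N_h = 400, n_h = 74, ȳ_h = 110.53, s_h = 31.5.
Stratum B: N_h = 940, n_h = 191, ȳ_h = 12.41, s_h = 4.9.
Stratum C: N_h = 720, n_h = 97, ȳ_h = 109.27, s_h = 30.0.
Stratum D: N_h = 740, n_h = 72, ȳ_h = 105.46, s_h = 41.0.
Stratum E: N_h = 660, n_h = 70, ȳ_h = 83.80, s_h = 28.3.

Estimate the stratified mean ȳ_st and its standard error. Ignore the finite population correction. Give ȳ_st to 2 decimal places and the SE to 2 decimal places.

ȳ_st ≈ 77.43, SE ≈ 1.44

ȳ_st = Σ W_h ȳ_h = (400·110.53 + 940·12.41 + 720·109.27 + 740·105.46 + 660·83.80)/3460 = 77.42780
V̂(ȳ_st) = Σ W_h² s_h²/n_h, with W_h = N_h/N and N = 3460:
  stratum A: (400/3460)²·31.5²/74 = 0.179208
  stratum B: (940/3460)²·4.9²/191 = 0.00927817
  stratum C: (720/3460)²·30.0²/97 = 0.401776
  stratum D: (740/3460)²·41.0²/72 = 1.06794
  stratum E: (660/3460)²·28.3²/70 = 0.416304
V̂(ȳ_st) = 2.0745
SE(ȳ_st) = √2.0745 = 1.44031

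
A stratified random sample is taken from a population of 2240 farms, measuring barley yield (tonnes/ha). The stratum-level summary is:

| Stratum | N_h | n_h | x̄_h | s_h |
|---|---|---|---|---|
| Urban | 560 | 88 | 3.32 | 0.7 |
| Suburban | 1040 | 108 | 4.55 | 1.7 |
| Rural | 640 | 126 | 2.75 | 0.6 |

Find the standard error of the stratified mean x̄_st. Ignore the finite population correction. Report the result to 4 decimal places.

V̂(x̄_st) = Σ W_h² s_h²/n_h, with W_h = N_h/N and N = 2240:
  stratum Urban: (560/2240)²·0.7²/88 = 0.000348011
  stratum Suburban: (1040/2240)²·1.7²/108 = 0.00576826
  stratum Rural: (640/2240)²·0.6²/126 = 0.000233236
V̂(x̄_st) = 0.00634951
SE(x̄_st) = √0.00634951 = 0.0796838

SE(x̄_st) ≈ 0.0797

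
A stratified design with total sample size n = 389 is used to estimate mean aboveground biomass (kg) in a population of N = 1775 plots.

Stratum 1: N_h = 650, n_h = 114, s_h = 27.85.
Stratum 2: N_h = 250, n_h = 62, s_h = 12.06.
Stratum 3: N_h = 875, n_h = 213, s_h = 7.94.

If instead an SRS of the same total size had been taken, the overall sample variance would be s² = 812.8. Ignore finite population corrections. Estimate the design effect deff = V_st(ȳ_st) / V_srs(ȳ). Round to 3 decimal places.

deff ≈ 0.493

V̂(ȳ_st) = Σ W_h² s_h²/n_h, with W_h = N_h/N and N = 1775:
  stratum 1: (650/1775)²·27.85²/114 = 0.91238
  stratum 2: (250/1775)²·12.06²/62 = 0.0465357
  stratum 3: (875/1775)²·7.94²/213 = 0.0719252
V_st = 1.03084
V_srs = s²/n = 812.8/389 = 2.08946
deff = V_st / V_srs = 1.03084/2.08946 = 0.4934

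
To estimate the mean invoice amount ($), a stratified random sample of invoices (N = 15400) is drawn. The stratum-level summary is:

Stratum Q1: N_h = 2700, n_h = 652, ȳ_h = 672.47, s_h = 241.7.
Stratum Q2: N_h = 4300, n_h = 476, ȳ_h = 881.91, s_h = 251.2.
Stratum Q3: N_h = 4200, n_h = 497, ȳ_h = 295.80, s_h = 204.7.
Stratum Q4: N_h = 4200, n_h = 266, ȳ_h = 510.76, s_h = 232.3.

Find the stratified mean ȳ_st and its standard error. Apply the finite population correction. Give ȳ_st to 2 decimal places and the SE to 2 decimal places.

ȳ_st ≈ 584.12, SE ≈ 5.56

ȳ_st = Σ W_h ȳ_h = (2700·672.47 + 4300·881.91 + 4200·295.80 + 4200·510.76)/15400 = 584.11909
V̂(ȳ_st) = Σ W_h² (1 − n_h/N_h) s_h²/n_h, with W_h = N_h/N and N = 15400:
  stratum Q1: (2700/15400)²·(1 − 652/2700)·241.7²/652 = 2.08909
  stratum Q2: (4300/15400)²·(1 − 476/4300)·251.2²/476 = 9.19131
  stratum Q3: (4200/15400)²·(1 − 497/4200)·204.7²/497 = 5.52893
  stratum Q4: (4200/15400)²·(1 − 266/4200)·232.3²/266 = 14.1338
V̂(ȳ_st) = 30.9431
SE(ȳ_st) = √30.9431 = 5.56265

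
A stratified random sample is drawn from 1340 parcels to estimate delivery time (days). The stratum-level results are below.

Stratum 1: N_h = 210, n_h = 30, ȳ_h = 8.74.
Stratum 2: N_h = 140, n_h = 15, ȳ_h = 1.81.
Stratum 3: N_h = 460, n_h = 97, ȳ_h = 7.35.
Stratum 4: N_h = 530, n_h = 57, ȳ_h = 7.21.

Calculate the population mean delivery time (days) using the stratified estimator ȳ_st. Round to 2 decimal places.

N = Σ N_h = 1340. Stratum weights W_h = N_h/N.
ȳ_st = (210·8.74 + 140·1.81 + 460·7.35 + 530·7.21) / 1340 = 6.9337

ȳ_st ≈ 6.93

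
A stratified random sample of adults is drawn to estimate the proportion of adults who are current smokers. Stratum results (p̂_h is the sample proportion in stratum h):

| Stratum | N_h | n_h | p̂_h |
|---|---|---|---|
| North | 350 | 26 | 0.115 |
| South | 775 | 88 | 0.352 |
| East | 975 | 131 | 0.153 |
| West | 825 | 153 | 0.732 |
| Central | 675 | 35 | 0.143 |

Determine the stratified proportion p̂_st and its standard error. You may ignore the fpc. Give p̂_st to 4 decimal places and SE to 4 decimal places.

N = 3600; stratum weights W_h = N_h/N.
p̂_st = Σ W_h p̂_h = (350·0.115 + 775·0.352 + 975·0.153 + 825·0.732 + 675·0.143)/3600 = 0.32296
V̂(p̂_st) = Σ W_h² p̂_h(1−p̂_h)/(n_h−1):
  stratum North: (350/3600)²·0.115·0.885/25 = 3.84797e-05
  stratum South: (775/3600)²·0.352·0.648/87 = 0.000121506
  stratum East: (975/3600)²·0.153·0.847/130 = 7.31199e-05
  stratum West: (825/3600)²·0.732·0.268/152 = 6.77806e-05
  stratum Central: (675/3600)²·0.143·0.857/34 = 0.000126719
V̂(p̂_st) = 0.000427605; SE = √V̂ = 0.0206786

p̂_st ≈ 0.3230, SE ≈ 0.0207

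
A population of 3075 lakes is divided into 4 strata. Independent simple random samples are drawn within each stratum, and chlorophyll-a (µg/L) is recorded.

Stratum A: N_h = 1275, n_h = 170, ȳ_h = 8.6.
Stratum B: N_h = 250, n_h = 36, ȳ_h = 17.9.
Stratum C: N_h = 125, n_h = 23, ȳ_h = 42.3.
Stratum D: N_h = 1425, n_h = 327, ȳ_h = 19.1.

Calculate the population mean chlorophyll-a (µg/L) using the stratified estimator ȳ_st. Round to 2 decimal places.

N = Σ N_h = 3075. Stratum weights W_h = N_h/N.
ȳ_st = (1275·8.6 + 250·17.9 + 125·42.3 + 1425·19.1) / 3075 = 15.5919

ȳ_st ≈ 15.59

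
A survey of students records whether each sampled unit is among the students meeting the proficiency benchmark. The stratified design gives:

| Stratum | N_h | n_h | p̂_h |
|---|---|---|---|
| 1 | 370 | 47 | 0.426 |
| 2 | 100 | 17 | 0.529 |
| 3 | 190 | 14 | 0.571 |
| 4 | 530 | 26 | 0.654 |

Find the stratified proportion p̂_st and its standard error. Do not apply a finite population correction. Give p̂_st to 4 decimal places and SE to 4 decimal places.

N = 1190; stratum weights W_h = N_h/N.
p̂_st = Σ W_h p̂_h = (370·0.426 + 100·0.529 + 190·0.571 + 530·0.654)/1190 = 0.55935
V̂(p̂_st) = Σ W_h² p̂_h(1−p̂_h)/(n_h−1):
  stratum 1: (370/1190)²·0.426·0.574/46 = 0.000513894
  stratum 2: (100/1190)²·0.529·0.471/16 = 0.000109967
  stratum 3: (190/1190)²·0.571·0.429/13 = 0.000480356
  stratum 4: (530/1190)²·0.654·0.346/25 = 0.00179544
V̂(p̂_st) = 0.00289966; SE = √V̂ = 0.0538485

p̂_st ≈ 0.5594, SE ≈ 0.0538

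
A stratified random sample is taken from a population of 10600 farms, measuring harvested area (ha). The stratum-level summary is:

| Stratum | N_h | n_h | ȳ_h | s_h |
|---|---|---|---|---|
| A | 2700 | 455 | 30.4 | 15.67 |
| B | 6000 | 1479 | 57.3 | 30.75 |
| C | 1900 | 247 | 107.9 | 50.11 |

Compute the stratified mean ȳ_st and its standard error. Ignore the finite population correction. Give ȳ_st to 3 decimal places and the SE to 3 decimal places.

ȳ_st = Σ W_h ȳ_h = (2700·30.4 + 6000·57.3 + 1900·107.9)/10600 = 59.51792
V̂(ȳ_st) = Σ W_h² s_h²/n_h, with W_h = N_h/N and N = 10600:
  stratum A: (2700/10600)²·15.67²/455 = 0.0350141
  stratum B: (6000/10600)²·30.75²/1479 = 0.204839
  stratum C: (1900/10600)²·50.11²/247 = 0.326623
V̂(ȳ_st) = 0.566477
SE(ȳ_st) = √0.566477 = 0.752646

ȳ_st ≈ 59.518, SE ≈ 0.753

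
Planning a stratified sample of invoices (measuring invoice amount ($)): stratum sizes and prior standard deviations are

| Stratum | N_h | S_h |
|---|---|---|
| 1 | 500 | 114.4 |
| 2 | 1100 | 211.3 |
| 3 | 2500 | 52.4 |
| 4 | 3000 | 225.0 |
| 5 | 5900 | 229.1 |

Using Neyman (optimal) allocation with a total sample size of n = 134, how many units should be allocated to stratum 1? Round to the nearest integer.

Neyman allocation: n_h = n · N_h S_h / Σ N_i S_i, with n = 134.
  stratum 1: N_h·S_h = 500·114.4 = 57200.00
  stratum 2: N_h·S_h = 1100·211.3 = 232430.00
  stratum 3: N_h·S_h = 2500·52.4 = 131000.00
  stratum 4: N_h·S_h = 3000·225.0 = 675000.00
  stratum 5: N_h·S_h = 5900·229.1 = 1351690.00
Σ N_h S_h = 2447320.00
n for stratum 1 = 134·57200.00/2447320.00 = 3.132 → 3

3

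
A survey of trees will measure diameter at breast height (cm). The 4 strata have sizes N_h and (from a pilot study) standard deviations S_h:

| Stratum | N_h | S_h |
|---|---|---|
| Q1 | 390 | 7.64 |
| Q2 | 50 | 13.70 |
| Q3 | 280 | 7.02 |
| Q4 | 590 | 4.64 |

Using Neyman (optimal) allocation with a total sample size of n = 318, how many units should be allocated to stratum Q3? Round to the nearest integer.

75

Neyman allocation: n_h = n · N_h S_h / Σ N_i S_i, with n = 318.
  stratum Q1: N_h·S_h = 390·7.64 = 2979.60
  stratum Q2: N_h·S_h = 50·13.70 = 685.00
  stratum Q3: N_h·S_h = 280·7.02 = 1965.60
  stratum Q4: N_h·S_h = 590·4.64 = 2737.60
Σ N_h S_h = 8367.80
n for stratum Q3 = 318·1965.60/8367.80 = 74.698 → 75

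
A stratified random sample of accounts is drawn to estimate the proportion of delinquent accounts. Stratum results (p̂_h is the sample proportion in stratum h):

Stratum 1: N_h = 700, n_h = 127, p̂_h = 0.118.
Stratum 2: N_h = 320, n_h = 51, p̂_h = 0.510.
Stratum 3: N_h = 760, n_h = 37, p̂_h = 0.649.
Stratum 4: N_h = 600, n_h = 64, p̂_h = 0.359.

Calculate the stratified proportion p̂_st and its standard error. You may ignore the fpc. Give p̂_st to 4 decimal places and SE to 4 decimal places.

N = 2380; stratum weights W_h = N_h/N.
p̂_st = Σ W_h p̂_h = (700·0.118 + 320·0.510 + 760·0.649 + 600·0.359)/2380 = 0.40103
V̂(p̂_st) = Σ W_h² p̂_h(1−p̂_h)/(n_h−1):
  stratum 1: (700/2380)²·0.118·0.882/126 = 7.14533e-05
  stratum 2: (320/2380)²·0.510·0.490/50 = 9.03529e-05
  stratum 3: (760/2380)²·0.649·0.351/36 = 0.000645242
  stratum 4: (600/2380)²·0.359·0.641/63 = 0.000232146
V̂(p̂_st) = 0.00103919; SE = √V̂ = 0.0322365

p̂_st ≈ 0.4010, SE ≈ 0.0322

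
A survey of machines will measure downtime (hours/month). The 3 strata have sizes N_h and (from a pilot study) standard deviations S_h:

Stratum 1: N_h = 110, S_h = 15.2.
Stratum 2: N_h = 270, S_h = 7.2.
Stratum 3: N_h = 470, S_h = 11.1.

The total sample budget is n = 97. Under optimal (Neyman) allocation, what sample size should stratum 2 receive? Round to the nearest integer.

Neyman allocation: n_h = n · N_h S_h / Σ N_i S_i, with n = 97.
  stratum 1: N_h·S_h = 110·15.2 = 1672.00
  stratum 2: N_h·S_h = 270·7.2 = 1944.00
  stratum 3: N_h·S_h = 470·11.1 = 5217.00
Σ N_h S_h = 8833.00
n for stratum 2 = 97·1944.00/8833.00 = 21.348 → 21

21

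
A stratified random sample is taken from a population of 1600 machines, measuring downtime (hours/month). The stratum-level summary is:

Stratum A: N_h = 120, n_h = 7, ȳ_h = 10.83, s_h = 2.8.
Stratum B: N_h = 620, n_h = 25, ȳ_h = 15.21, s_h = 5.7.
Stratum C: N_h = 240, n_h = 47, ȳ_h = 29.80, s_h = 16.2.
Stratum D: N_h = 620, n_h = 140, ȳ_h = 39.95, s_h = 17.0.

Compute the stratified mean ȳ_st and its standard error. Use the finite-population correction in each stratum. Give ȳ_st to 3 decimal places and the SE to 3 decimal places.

ȳ_st = Σ W_h ȳ_h = (120·10.83 + 620·15.21 + 240·29.80 + 620·39.95)/1600 = 26.65675
V̂(ȳ_st) = Σ W_h² (1 − n_h/N_h) s_h²/n_h, with W_h = N_h/N and N = 1600:
  stratum A: (120/1600)²·(1 − 7/120)·2.8²/7 = 0.0059325
  stratum B: (620/1600)²·(1 − 25/620)·5.7²/25 = 0.187274
  stratum C: (240/1600)²·(1 − 47/240)·16.2²/47 = 0.101032
  stratum D: (620/1600)²·(1 − 140/620)·17.0²/140 = 0.239973
V̂(ȳ_st) = 0.534213
SE(ȳ_st) = √0.534213 = 0.730898

ȳ_st ≈ 26.657, SE ≈ 0.731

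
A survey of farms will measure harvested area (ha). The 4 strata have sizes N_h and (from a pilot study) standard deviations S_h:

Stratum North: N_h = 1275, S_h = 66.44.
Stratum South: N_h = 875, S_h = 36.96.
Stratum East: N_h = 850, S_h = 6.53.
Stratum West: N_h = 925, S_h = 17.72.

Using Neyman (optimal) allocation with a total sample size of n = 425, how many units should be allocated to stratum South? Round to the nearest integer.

Neyman allocation: n_h = n · N_h S_h / Σ N_i S_i, with n = 425.
  stratum North: N_h·S_h = 1275·66.44 = 84711.00
  stratum South: N_h·S_h = 875·36.96 = 32340.00
  stratum East: N_h·S_h = 850·6.53 = 5550.50
  stratum West: N_h·S_h = 925·17.72 = 16391.00
Σ N_h S_h = 138992.50
n for stratum South = 425·32340.00/138992.50 = 98.887 → 99

99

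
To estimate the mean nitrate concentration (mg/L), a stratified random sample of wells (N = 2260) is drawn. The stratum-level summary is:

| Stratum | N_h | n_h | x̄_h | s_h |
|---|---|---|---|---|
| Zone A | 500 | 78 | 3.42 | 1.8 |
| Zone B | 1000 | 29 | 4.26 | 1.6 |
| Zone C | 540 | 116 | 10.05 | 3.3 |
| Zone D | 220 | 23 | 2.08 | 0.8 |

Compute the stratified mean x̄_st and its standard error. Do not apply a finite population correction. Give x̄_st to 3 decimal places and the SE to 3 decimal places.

x̄_st ≈ 5.245, SE ≈ 0.158

x̄_st = Σ W_h x̄_h = (500·3.42 + 1000·4.26 + 540·10.05 + 220·2.08)/2260 = 5.24540
V̂(x̄_st) = Σ W_h² s_h²/n_h, with W_h = N_h/N and N = 2260:
  stratum Zone A: (500/2260)²·1.8²/78 = 0.00203317
  stratum Zone B: (1000/2260)²·1.6²/29 = 0.0172832
  stratum Zone C: (540/2260)²·3.3²/116 = 0.0053597
  stratum Zone D: (220/2260)²·0.8²/23 = 0.000263682
V̂(x̄_st) = 0.0249398
SE(x̄_st) = √0.0249398 = 0.157923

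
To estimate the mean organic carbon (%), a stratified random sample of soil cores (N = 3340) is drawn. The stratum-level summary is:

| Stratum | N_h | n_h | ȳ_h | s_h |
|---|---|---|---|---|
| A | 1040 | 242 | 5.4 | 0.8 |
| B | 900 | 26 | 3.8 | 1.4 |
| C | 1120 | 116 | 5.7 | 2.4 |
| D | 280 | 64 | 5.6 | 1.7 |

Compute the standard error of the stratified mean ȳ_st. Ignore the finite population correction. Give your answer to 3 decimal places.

V̂(ȳ_st) = Σ W_h² s_h²/n_h, with W_h = N_h/N and N = 3340:
  stratum A: (1040/3340)²·0.8²/242 = 0.000256412
  stratum B: (900/3340)²·1.4²/26 = 0.00547362
  stratum C: (1120/3340)²·2.4²/116 = 0.00558351
  stratum D: (280/3340)²·1.7²/64 = 0.000317352
V̂(ȳ_st) = 0.0116309
SE(ȳ_st) = √0.0116309 = 0.107847

SE(ȳ_st) ≈ 0.108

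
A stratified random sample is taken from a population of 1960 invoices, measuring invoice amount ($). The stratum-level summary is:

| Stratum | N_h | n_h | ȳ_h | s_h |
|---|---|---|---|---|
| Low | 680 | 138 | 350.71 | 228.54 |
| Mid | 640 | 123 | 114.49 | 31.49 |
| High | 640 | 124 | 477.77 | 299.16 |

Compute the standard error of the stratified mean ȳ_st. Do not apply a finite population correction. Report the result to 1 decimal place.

V̂(ȳ_st) = Σ W_h² s_h²/n_h, with W_h = N_h/N and N = 1960:
  stratum Low: (680/1960)²·228.54²/138 = 45.5566
  stratum Mid: (640/1960)²·31.49²/123 = 0.859583
  stratum High: (640/1960)²·299.16²/124 = 76.9543
V̂(ȳ_st) = 123.371
SE(ȳ_st) = √123.371 = 11.1072

SE(ȳ_st) ≈ 11.1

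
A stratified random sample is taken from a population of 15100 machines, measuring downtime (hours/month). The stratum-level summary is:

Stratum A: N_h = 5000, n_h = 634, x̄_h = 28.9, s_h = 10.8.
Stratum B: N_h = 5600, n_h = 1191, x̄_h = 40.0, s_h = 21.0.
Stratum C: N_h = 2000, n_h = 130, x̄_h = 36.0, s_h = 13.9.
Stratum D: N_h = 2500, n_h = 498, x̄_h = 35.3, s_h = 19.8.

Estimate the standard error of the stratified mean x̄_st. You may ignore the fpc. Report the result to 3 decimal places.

V̂(x̄_st) = Σ W_h² s_h²/n_h, with W_h = N_h/N and N = 15100:
  stratum A: (5000/15100)²·10.8²/634 = 0.0201718
  stratum B: (5600/15100)²·21.0²/1191 = 0.0509271
  stratum C: (2000/15100)²·13.9²/130 = 0.0260731
  stratum D: (2500/15100)²·19.8²/498 = 0.0215788
V̂(x̄_st) = 0.118751
SE(x̄_st) = √0.118751 = 0.344602

SE(x̄_st) ≈ 0.345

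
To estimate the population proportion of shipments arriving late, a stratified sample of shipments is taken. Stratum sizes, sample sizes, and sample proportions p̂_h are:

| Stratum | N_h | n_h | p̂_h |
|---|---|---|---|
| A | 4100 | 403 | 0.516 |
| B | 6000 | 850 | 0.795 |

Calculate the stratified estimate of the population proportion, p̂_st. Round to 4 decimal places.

N = 10100; stratum weights W_h = N_h/N.
p̂_st = Σ W_h p̂_h = (4100·0.516 + 6000·0.795)/10100 = 0.68174

p̂_st ≈ 0.6817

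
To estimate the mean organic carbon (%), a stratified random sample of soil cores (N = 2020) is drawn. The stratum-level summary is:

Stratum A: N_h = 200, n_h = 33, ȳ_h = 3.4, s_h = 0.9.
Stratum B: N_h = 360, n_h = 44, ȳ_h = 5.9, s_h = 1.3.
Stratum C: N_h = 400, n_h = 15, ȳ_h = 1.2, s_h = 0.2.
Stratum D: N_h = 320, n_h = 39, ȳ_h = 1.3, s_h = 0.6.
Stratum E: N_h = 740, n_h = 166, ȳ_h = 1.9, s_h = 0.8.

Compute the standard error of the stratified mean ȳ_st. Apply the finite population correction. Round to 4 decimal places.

V̂(ȳ_st) = Σ W_h² (1 − n_h/N_h) s_h²/n_h, with W_h = N_h/N and N = 2020:
  stratum A: (200/2020)²·(1 − 33/200)·0.9²/33 = 0.000200916
  stratum B: (360/2020)²·(1 − 44/360)·1.3²/44 = 0.00107083
  stratum C: (400/2020)²·(1 − 15/400)·0.2²/15 = 0.000100644
  stratum D: (320/2020)²·(1 − 39/320)·0.6²/39 = 0.000203419
  stratum E: (740/2020)²·(1 − 166/740)·0.8²/166 = 0.00040134
V̂(ȳ_st) = 0.00197715
SE(ȳ_st) = √0.00197715 = 0.0444652

SE(ȳ_st) ≈ 0.0445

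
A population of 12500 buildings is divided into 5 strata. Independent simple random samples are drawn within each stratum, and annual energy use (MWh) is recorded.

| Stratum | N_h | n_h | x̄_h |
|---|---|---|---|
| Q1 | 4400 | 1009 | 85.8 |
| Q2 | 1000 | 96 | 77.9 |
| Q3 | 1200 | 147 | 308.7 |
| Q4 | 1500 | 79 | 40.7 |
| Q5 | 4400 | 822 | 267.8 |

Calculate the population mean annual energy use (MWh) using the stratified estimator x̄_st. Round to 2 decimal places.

x̄_st ≈ 165.22

N = Σ N_h = 12500. Stratum weights W_h = N_h/N.
x̄_st = (4400·85.8 + 1000·77.9 + 1200·308.7 + 1500·40.7 + 4400·267.8) / 12500 = 165.2184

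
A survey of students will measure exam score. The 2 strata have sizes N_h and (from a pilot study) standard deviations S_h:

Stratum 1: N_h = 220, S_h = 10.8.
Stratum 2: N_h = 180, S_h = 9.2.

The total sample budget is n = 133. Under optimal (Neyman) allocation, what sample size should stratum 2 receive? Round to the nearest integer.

Neyman allocation: n_h = n · N_h S_h / Σ N_i S_i, with n = 133.
  stratum 1: N_h·S_h = 220·10.8 = 2376.00
  stratum 2: N_h·S_h = 180·9.2 = 1656.00
Σ N_h S_h = 4032.00
n for stratum 2 = 133·1656.00/4032.00 = 54.625 → 55

55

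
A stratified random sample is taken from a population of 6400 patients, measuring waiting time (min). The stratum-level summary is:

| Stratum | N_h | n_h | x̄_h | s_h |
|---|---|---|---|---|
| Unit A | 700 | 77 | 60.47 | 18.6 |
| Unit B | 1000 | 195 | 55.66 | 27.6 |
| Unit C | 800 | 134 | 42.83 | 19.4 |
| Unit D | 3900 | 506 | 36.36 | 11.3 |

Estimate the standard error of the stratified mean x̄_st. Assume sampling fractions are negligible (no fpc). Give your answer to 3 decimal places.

V̂(x̄_st) = Σ W_h² s_h²/n_h, with W_h = N_h/N and N = 6400:
  stratum Unit A: (700/6400)²·18.6²/77 = 0.0537491
  stratum Unit B: (1000/6400)²·27.6²/195 = 0.0953726
  stratum Unit C: (800/6400)²·19.4²/134 = 0.0438853
  stratum Unit D: (3900/6400)²·11.3²/506 = 0.0937078
V̂(x̄_st) = 0.286715
SE(x̄_st) = √0.286715 = 0.535458

SE(x̄_st) ≈ 0.535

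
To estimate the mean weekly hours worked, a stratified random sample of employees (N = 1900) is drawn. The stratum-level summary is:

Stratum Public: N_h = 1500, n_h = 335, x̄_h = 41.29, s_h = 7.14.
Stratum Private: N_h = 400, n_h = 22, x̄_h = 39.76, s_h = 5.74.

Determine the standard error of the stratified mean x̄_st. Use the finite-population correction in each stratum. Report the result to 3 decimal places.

SE(x̄_st) ≈ 0.369

V̂(x̄_st) = Σ W_h² (1 − n_h/N_h) s_h²/n_h, with W_h = N_h/N and N = 1900:
  stratum Public: (1500/1900)²·(1 − 335/1500)·7.14²/335 = 0.0736651
  stratum Private: (400/1900)²·(1 − 22/400)·5.74²/22 = 0.0627257
V̂(x̄_st) = 0.136391
SE(x̄_st) = √0.136391 = 0.369311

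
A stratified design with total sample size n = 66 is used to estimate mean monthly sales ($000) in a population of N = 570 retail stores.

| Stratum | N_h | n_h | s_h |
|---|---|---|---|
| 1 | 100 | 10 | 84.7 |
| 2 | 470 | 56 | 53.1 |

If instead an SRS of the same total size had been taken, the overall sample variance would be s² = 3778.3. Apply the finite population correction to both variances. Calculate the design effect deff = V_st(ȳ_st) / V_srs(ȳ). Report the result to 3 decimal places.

deff ≈ 0.988

V̂(ȳ_st) = Σ W_h² (1 − n_h/N_h) s_h²/n_h, with W_h = N_h/N and N = 570:
  stratum 1: (100/570)²·(1 − 10/100)·84.7²/10 = 19.8728
  stratum 2: (470/570)²·(1 − 56/470)·53.1²/56 = 30.1543
V_st = 50.0271
V_srs = (1 − 66/570)·3778.3/66 = 50.6184
deff = V_st / V_srs = 50.0271/50.6184 = 0.9883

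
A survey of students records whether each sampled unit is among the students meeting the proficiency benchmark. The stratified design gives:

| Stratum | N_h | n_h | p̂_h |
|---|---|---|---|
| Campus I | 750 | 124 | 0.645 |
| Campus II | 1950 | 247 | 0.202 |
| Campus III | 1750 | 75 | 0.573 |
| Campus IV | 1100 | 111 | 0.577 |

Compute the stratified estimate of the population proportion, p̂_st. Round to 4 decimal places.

p̂_st ≈ 0.4532

N = 5550; stratum weights W_h = N_h/N.
p̂_st = Σ W_h p̂_h = (750·0.645 + 1950·0.202 + 1750·0.573 + 1100·0.577)/5550 = 0.45317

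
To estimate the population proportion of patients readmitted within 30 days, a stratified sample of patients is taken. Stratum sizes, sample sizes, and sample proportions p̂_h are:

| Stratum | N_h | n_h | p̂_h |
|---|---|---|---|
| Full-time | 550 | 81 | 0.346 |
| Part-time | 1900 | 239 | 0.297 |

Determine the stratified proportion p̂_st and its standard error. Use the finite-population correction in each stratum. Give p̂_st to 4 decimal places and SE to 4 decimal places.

p̂_st ≈ 0.3080, SE ≈ 0.0241

N = 2450; stratum weights W_h = N_h/N.
p̂_st = Σ W_h p̂_h = (550·0.346 + 1900·0.297)/2450 = 0.30800
V̂(p̂_st) = Σ W_h² (1 − n_h/N_h) p̂_h(1−p̂_h)/(n_h−1):
  stratum Full-time: (550/2450)²·(1 − 81/550)·0.346·0.654/80 = 0.000121553
  stratum Part-time: (1900/2450)²·(1 − 239/1900)·0.297·0.703/238 = 0.000461239
V̂(p̂_st) = 0.000582792; SE = √V̂ = 0.0241411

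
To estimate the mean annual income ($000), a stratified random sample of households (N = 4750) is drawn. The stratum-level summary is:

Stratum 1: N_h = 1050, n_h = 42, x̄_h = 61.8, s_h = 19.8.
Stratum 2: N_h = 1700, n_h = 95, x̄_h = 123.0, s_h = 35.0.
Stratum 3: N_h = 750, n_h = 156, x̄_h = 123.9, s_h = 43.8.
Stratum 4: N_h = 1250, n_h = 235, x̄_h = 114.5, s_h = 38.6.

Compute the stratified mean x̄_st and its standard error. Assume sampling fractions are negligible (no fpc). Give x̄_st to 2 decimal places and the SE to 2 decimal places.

x̄_st ≈ 107.38, SE ≈ 1.69

x̄_st = Σ W_h x̄_h = (1050·61.8 + 1700·123.0 + 750·123.9 + 1250·114.5)/4750 = 107.37684
V̂(x̄_st) = Σ W_h² s_h²/n_h, with W_h = N_h/N and N = 4750:
  stratum 1: (1050/4750)²·19.8²/42 = 0.456113
  stratum 2: (1700/4750)²·35.0²/95 = 1.65167
  stratum 3: (750/4750)²·43.8²/156 = 0.306591
  stratum 4: (1250/4750)²·38.6²/235 = 0.439076
V̂(x̄_st) = 2.85345
SE(x̄_st) = √2.85345 = 1.68922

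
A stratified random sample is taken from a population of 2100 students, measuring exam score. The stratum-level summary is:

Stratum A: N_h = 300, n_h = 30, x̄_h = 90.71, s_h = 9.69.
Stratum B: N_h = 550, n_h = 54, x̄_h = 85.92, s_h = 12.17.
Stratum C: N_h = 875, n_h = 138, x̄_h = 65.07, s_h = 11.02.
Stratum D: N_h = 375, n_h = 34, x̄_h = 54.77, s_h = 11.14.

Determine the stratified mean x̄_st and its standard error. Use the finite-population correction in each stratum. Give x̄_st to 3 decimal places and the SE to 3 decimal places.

x̄_st ≈ 72.354, SE ≈ 0.679

x̄_st = Σ W_h x̄_h = (300·90.71 + 550·85.92 + 875·65.07 + 375·54.77)/2100 = 72.35429
V̂(x̄_st) = Σ W_h² (1 − n_h/N_h) s_h²/n_h, with W_h = N_h/N and N = 2100:
  stratum A: (300/2100)²·(1 − 30/300)·9.69²/30 = 0.0574874
  stratum B: (550/2100)²·(1 − 54/550)·12.17²/54 = 0.169665
  stratum C: (875/2100)²·(1 − 138/875)·11.02²/138 = 0.128683
  stratum D: (375/2100)²·(1 − 34/375)·11.14²/34 = 0.105837
V̂(x̄_st) = 0.461673
SE(x̄_st) = √0.461673 = 0.679465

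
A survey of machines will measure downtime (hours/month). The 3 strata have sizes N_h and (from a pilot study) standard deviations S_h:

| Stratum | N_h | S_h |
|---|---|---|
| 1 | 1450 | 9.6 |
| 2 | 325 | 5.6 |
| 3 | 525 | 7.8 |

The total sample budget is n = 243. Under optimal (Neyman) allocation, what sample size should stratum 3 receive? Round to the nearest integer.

Neyman allocation: n_h = n · N_h S_h / Σ N_i S_i, with n = 243.
  stratum 1: N_h·S_h = 1450·9.6 = 13920.00
  stratum 2: N_h·S_h = 325·5.6 = 1820.00
  stratum 3: N_h·S_h = 525·7.8 = 4095.00
Σ N_h S_h = 19835.00
n for stratum 3 = 243·4095.00/19835.00 = 50.168 → 50

50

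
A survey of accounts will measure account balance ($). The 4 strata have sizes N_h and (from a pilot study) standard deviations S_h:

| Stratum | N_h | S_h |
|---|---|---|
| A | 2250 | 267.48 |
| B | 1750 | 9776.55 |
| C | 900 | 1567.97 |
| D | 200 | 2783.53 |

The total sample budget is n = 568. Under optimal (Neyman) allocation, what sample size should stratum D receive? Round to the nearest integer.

Neyman allocation: n_h = n · N_h S_h / Σ N_i S_i, with n = 568.
  stratum A: N_h·S_h = 2250·267.48 = 601830.00
  stratum B: N_h·S_h = 1750·9776.55 = 17108962.50
  stratum C: N_h·S_h = 900·1567.97 = 1411173.00
  stratum D: N_h·S_h = 200·2783.53 = 556706.00
Σ N_h S_h = 19678671.50
n for stratum D = 568·556706.00/19678671.50 = 16.069 → 16

16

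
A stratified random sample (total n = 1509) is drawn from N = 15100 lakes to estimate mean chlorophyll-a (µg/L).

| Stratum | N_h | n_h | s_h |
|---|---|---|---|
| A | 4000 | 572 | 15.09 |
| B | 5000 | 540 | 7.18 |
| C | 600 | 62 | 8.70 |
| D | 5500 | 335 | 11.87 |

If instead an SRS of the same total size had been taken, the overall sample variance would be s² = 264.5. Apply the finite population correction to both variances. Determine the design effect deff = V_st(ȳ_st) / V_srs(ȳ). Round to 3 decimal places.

V̂(ȳ_st) = Σ W_h² (1 − n_h/N_h) s_h²/n_h, with W_h = N_h/N and N = 15100:
  stratum A: (4000/15100)²·(1 − 572/4000)·15.09²/572 = 0.0239403
  stratum B: (5000/15100)²·(1 − 540/5000)·7.18²/540 = 0.00933697
  stratum C: (600/15100)²·(1 − 62/600)·8.70²/62 = 0.00172833
  stratum D: (5500/15100)²·(1 − 335/5500)·11.87²/335 = 0.0524005
V_st = 0.0874061
V_srs = (1 − 1509/15100)·264.5/1509 = 0.157765
deff = V_st / V_srs = 0.0874061/0.157765 = 0.5540

deff ≈ 0.554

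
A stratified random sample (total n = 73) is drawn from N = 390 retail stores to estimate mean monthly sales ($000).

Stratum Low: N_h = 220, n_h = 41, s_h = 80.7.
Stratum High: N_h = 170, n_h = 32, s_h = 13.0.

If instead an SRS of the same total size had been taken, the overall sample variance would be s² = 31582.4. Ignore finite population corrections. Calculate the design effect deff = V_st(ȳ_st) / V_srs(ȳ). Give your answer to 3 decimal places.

V̂(ȳ_st) = Σ W_h² s_h²/n_h, with W_h = N_h/N and N = 390:
  stratum Low: (220/390)²·80.7²/41 = 50.5451
  stratum High: (170/390)²·13.0²/32 = 1.00347
V_st = 51.5486
V_srs = s²/n = 31582.4/73 = 432.636
deff = V_st / V_srs = 51.5486/432.636 = 0.1192

deff ≈ 0.119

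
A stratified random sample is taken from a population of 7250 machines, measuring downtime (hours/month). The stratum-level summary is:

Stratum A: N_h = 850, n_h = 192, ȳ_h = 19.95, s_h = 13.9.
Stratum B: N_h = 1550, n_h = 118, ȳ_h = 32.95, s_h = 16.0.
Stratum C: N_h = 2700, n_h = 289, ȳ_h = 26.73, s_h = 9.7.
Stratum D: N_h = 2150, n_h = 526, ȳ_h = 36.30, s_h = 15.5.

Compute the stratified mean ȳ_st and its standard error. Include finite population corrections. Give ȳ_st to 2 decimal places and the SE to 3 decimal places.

ȳ_st = Σ W_h ȳ_h = (850·19.95 + 1550·32.95 + 2700·26.73 + 2150·36.30)/7250 = 30.10290
V̂(ȳ_st) = Σ W_h² (1 − n_h/N_h) s_h²/n_h, with W_h = N_h/N and N = 7250:
  stratum A: (850/7250)²·(1 − 192/850)·13.9²/192 = 0.0107077
  stratum B: (1550/7250)²·(1 − 118/1550)·16.0²/118 = 0.0916129
  stratum C: (2700/7250)²·(1 − 289/2700)·9.7²/289 = 0.0403209
  stratum D: (2150/7250)²·(1 − 526/2150)·15.5²/526 = 0.0303407
V̂(ȳ_st) = 0.172982
SE(ȳ_st) = √0.172982 = 0.415911

ȳ_st ≈ 30.10, SE ≈ 0.416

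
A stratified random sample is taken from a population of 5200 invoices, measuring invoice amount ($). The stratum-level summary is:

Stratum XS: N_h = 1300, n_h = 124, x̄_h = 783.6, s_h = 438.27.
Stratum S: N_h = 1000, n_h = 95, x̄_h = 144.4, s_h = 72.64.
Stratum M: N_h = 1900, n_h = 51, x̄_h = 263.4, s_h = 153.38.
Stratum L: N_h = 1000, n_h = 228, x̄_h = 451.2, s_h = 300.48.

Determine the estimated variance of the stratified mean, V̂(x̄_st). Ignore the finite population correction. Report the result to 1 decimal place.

V̂(x̄_st) ≈ 175.1

V̂(x̄_st) = Σ W_h² s_h²/n_h, with W_h = N_h/N and N = 5200:
  stratum XS: (1300/5200)²·438.27²/124 = 96.8148
  stratum S: (1000/5200)²·72.64²/95 = 2.0541
  stratum M: (1900/5200)²·153.38²/51 = 61.584
  stratum L: (1000/5200)²·300.48²/228 = 14.645
V̂(x̄_st) = 175.098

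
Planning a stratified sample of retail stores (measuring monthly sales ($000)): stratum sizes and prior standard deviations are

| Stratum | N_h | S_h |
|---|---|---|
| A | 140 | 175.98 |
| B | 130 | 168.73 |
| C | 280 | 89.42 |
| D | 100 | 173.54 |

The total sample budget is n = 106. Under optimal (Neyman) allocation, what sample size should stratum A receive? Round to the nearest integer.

Neyman allocation: n_h = n · N_h S_h / Σ N_i S_i, with n = 106.
  stratum A: N_h·S_h = 140·175.98 = 24637.20
  stratum B: N_h·S_h = 130·168.73 = 21934.90
  stratum C: N_h·S_h = 280·89.42 = 25037.60
  stratum D: N_h·S_h = 100·173.54 = 17354.00
Σ N_h S_h = 88963.70
n for stratum A = 106·24637.20/88963.70 = 29.355 → 29

29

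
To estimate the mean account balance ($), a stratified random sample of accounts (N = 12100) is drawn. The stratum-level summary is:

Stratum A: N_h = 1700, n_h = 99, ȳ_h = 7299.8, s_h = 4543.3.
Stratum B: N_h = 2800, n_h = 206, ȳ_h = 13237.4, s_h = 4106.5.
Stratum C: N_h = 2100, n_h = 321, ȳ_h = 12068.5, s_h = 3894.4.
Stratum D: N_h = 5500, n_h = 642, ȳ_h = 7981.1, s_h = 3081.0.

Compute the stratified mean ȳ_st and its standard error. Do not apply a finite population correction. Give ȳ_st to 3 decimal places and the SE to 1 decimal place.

ȳ_st ≈ 9811.098, SE ≈ 113.9

ȳ_st = Σ W_h ȳ_h = (1700·7299.8 + 2800·13237.4 + 2100·12068.5 + 5500·7981.1)/12100 = 9811.09752
V̂(ȳ_st) = Σ W_h² s_h²/n_h, with W_h = N_h/N and N = 12100:
  stratum A: (1700/12100)²·4543.3²/99 = 4115.61
  stratum B: (2800/12100)²·4106.5²/206 = 4383.51
  stratum C: (2100/12100)²·3894.4²/321 = 1423.13
  stratum D: (5500/12100)²·3081.0²/642 = 3054.94
V̂(ȳ_st) = 12977.2
SE(ȳ_st) = √12977.2 = 113.917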